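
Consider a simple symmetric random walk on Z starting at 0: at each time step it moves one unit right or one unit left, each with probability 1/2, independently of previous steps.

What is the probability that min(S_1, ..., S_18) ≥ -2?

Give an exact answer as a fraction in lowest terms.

Let f(t,s) = #length-t paths at position s with S_1..S_t all ≥ -2.
f(t,s) = f(t-1,s-1) + f(t-1,s+1) for s ≥ -2; f(t,s) = 0 for s < -2.
t=0: f(0,0)=1
t=1: f(1,-1)=1 f(1,1)=1
t=2: f(2,-2)=1 f(2,0)=2 f(2,2)=1
t=3: f(3,-1)=3 f(3,1)=3 f(3,3)=1
t=4: f(4,-2)=3 f(4,0)=6 f(4,2)=4 f(4,4)=1
t=5: f(5,-1)=9 f(5,1)=10 f(5,3)=5 f(5,5)=1
t=6: f(6,-2)=9 f(6,0)=19 f(6,2)=15 f(6,4)=6 f(6,6)=1
t=7: f(7,-1)=28 f(7,1)=34 f(7,3)=21 f(7,5)=7 f(7,7)=1
t=8: f(8,-2)=28 f(8,0)=62 f(8,2)=55 f(8,4)=28 f(8,6)=8 f(8,8)=1
t=9: f(9,-1)=90 f(9,1)=117 f(9,3)=83 f(9,5)=36 f(9,7)=9 f(9,9)=1
t=10: f(10,-2)=90 f(10,0)=207 f(10,2)=200 f(10,4)=119 f(10,6)=45 f(10,8)=10 f(10,10)=1
t=11: f(11,-1)=297 f(11,1)=407 f(11,3)=319 f(11,5)=164 f(11,7)=55 f(11,9)=11 f(11,11)=1
t=12: f(12,-2)=297 f(12,0)=704 f(12,2)=726 f(12,4)=483 f(12,6)=219 f(12,8)=66 f(12,10)=12 f(12,12)=1
t=13: f(13,-1)=1001 f(13,1)=1430 f(13,3)=1209 f(13,5)=702 f(13,7)=285 f(13,9)=78 f(13,11)=13 f(13,13)=1
t=14: f(14,-2)=1001 f(14,0)=2431 f(14,2)=2639 f(14,4)=1911 f(14,6)=987 f(14,8)=363 f(14,10)=91 f(14,12)=14 f(14,14)=1
t=15: f(15,-1)=3432 f(15,1)=5070 f(15,3)=4550 f(15,5)=2898 f(15,7)=1350 f(15,9)=454 f(15,11)=105 f(15,13)=15 f(15,15)=1
t=16: f(16,-2)=3432 f(16,0)=8502 f(16,2)=9620 f(16,4)=7448 f(16,6)=4248 f(16,8)=1804 f(16,10)=559 f(16,12)=120 f(16,14)=16 f(16,16)=1
t=17: f(17,-1)=11934 f(17,1)=18122 f(17,3)=17068 f(17,5)=11696 f(17,7)=6052 f(17,9)=2363 f(17,11)=679 f(17,13)=136 f(17,15)=17 f(17,17)=1
t=18: f(18,-2)=11934 f(18,0)=30056 f(18,2)=35190 f(18,4)=28764 f(18,6)=17748 f(18,8)=8415 f(18,10)=3042 f(18,12)=815 f(18,14)=153 f(18,16)=18 f(18,18)=1
Σ_s f(18,s) = 136136
P = 136136/262144 = 17017/32768

Answer: 17017/32768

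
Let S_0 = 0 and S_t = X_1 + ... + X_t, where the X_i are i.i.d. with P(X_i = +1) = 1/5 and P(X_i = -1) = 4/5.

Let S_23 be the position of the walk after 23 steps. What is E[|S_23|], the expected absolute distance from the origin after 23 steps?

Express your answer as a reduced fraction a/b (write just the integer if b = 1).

S_23 takes values m ≡ 1 (mod 2) with |m| ≤ 23; P(S_23=m) = C(23,(23+m)/2) · (1/5)^((23+m)/2) · (4/5)^((23-m)/2).
Distribution: P(S=-23)=70368744177664/11920928955078125, P(S=-21)=404620279021568/11920928955078125, P(S=-19)=1112705767309312/11920928955078125, P(S=-17)=1947235092791296/11920928955078125, P(S=-15)=486808773197824/2384185791015625, P(S=-13)=2312341672689664/11920928955078125, P(S=-11)=1734256254517248/11920928955078125, P(S=-9)=1052941297385472/11920928955078125, P(S=-7)=526470648692736/11920928955078125, P(S=-5)=43872554057728/2384185791015625, P(S=-3)=76776969601024/11920928955078125, P(S=-1)=22684104654848/11920928955078125, P(S=1)=5671026163712/11920928955078125, P(S=3)=1199640150016/11920928955078125, P(S=5)=42844291072/2384185791015625, P(S=7)=32133218304/11920928955078125, P(S=9)=4016652288/11920928955078125, P(S=11)=413478912/11920928955078125, P(S=13)=34456576/11920928955078125, P(S=15)=453376/2384185791015625, P(S=17)=113344/11920928955078125, P(S=19)=4048/11920928955078125, P(S=21)=92/11920928955078125, P(S=23)=1/11920928955078125
E[|S_23|] = Σ_m |m|·P(S_23=m) = 32906006783416311/2384185791015625

Answer: 32906006783416311/2384185791015625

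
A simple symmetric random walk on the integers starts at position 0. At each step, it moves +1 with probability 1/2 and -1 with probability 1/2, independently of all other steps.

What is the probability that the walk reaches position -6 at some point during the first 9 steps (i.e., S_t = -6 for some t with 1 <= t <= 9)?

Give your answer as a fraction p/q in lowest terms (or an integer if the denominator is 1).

Answer: 5/128

Derivation:
Count via complement. Let g(t,s) = #length-t paths at position s with S_1..S_t all ≠ -6.
g(t,s) = g(t-1,s-1) + g(t-1,s+1) for s ≠ -6; g(t,-6) = 0.
t=0: g(0,0)=1
t=1: g(1,-1)=1 g(1,1)=1
t=2: g(2,-2)=1 g(2,0)=2 g(2,2)=1
t=3: g(3,-3)=1 g(3,-1)=3 g(3,1)=3 g(3,3)=1
t=4: g(4,-4)=1 g(4,-2)=4 g(4,0)=6 g(4,2)=4 g(4,4)=1
t=5: g(5,-5)=1 g(5,-3)=5 g(5,-1)=10 g(5,1)=10 g(5,3)=5 g(5,5)=1
t=6: g(6,-4)=6 g(6,-2)=15 g(6,0)=20 g(6,2)=15 g(6,4)=6 g(6,6)=1
t=7: g(7,-5)=6 g(7,-3)=21 g(7,-1)=35 g(7,1)=35 g(7,3)=21 g(7,5)=7 g(7,7)=1
t=8: g(8,-4)=27 g(8,-2)=56 g(8,0)=70 g(8,2)=56 g(8,4)=28 g(8,6)=8 g(8,8)=1
t=9: g(9,-5)=27 g(9,-3)=83 g(9,-1)=126 g(9,1)=126 g(9,3)=84 g(9,5)=36 g(9,7)=9 g(9,9)=1
Paths never hitting -6: Σ_s g(9,s) = 492
Paths hitting -6: 2^9 - 492 = 20
P = 20/512 = 5/128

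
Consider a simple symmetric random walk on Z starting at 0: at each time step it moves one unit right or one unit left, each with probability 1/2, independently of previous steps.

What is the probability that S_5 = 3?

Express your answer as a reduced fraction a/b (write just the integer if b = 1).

To reach position 3 after 5 steps: need 4 steps of +1 and 1 of -1.
Favorable paths: C(5,4) = 5
Total paths: 2^5 = 32
P = 5/32 = 5/32

Answer: 5/32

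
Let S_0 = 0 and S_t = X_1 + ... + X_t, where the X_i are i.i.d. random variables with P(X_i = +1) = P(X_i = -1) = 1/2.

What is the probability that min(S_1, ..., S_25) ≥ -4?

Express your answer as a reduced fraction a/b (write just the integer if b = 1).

Answer: 705755/1048576

Derivation:
Let f(t,s) = #length-t paths at position s with S_1..S_t all ≥ -4.
f(t,s) = f(t-1,s-1) + f(t-1,s+1) for s ≥ -4; f(t,s) = 0 for s < -4.
t=0: f(0,0)=1
t=1: f(1,-1)=1 f(1,1)=1
t=2: f(2,-2)=1 f(2,0)=2 f(2,2)=1
t=3: f(3,-3)=1 f(3,-1)=3 f(3,1)=3 f(3,3)=1
t=4: f(4,-4)=1 f(4,-2)=4 f(4,0)=6 f(4,2)=4 f(4,4)=1
t=5: f(5,-3)=5 f(5,-1)=10 f(5,1)=10 f(5,3)=5 f(5,5)=1
t=6: f(6,-4)=5 f(6,-2)=15 f(6,0)=20 f(6,2)=15 f(6,4)=6 f(6,6)=1
t=7: f(7,-3)=20 f(7,-1)=35 f(7,1)=35 f(7,3)=21 f(7,5)=7 f(7,7)=1
t=8: f(8,-4)=20 f(8,-2)=55 f(8,0)=70 f(8,2)=56 f(8,4)=28 f(8,6)=8 f(8,8)=1
t=9: f(9,-3)=75 f(9,-1)=125 f(9,1)=126 f(9,3)=84 f(9,5)=36 f(9,7)=9 f(9,9)=1
t=10: f(10,-4)=75 f(10,-2)=200 f(10,0)=251 f(10,2)=210 f(10,4)=120 f(10,6)=45 f(10,8)=10 f(10,10)=1
t=11: f(11,-3)=275 f(11,-1)=451 f(11,1)=461 f(11,3)=330 f(11,5)=165 f(11,7)=55 f(11,9)=11 f(11,11)=1
t=12: f(12,-4)=275 f(12,-2)=726 f(12,0)=912 f(12,2)=791 f(12,4)=495 f(12,6)=220 f(12,8)=66 f(12,10)=12 f(12,12)=1
t=13: f(13,-3)=1001 f(13,-1)=1638 f(13,1)=1703 f(13,3)=1286 f(13,5)=715 f(13,7)=286 f(13,9)=78 f(13,11)=13 f(13,13)=1
t=14: f(14,-4)=1001 f(14,-2)=2639 f(14,0)=3341 f(14,2)=2989 f(14,4)=2001 f(14,6)=1001 f(14,8)=364 f(14,10)=91 f(14,12)=14 f(14,14)=1
t=15: f(15,-3)=3640 f(15,-1)=5980 f(15,1)=6330 f(15,3)=4990 f(15,5)=3002 f(15,7)=1365 f(15,9)=455 f(15,11)=105 f(15,13)=15 f(15,15)=1
t=16: f(16,-4)=3640 f(16,-2)=9620 f(16,0)=12310 f(16,2)=11320 f(16,4)=7992 f(16,6)=4367 f(16,8)=1820 f(16,10)=560 f(16,12)=120 f(16,14)=16 f(16,16)=1
t=17: f(17,-3)=13260 f(17,-1)=21930 f(17,1)=23630 f(17,3)=19312 f(17,5)=12359 f(17,7)=6187 f(17,9)=2380 f(17,11)=680 f(17,13)=136 f(17,15)=17 f(17,17)=1
t=18: f(18,-4)=13260 f(18,-2)=35190 f(18,0)=45560 f(18,2)=42942 f(18,4)=31671 f(18,6)=18546 f(18,8)=8567 f(18,10)=3060 f(18,12)=816 f(18,14)=153 f(18,16)=18 f(18,18)=1
t=19: f(19,-3)=48450 f(19,-1)=80750 f(19,1)=88502 f(19,3)=74613 f(19,5)=50217 f(19,7)=27113 f(19,9)=11627 f(19,11)=3876 f(19,13)=969 f(19,15)=171 f(19,17)=19 f(19,19)=1
t=20: f(20,-4)=48450 f(20,-2)=129200 f(20,0)=169252 f(20,2)=163115 f(20,4)=124830 f(20,6)=77330 f(20,8)=38740 f(20,10)=15503 f(20,12)=4845 f(20,14)=1140 f(20,16)=190 f(20,18)=20 f(20,20)=1
t=21: f(21,-3)=177650 f(21,-1)=298452 f(21,1)=332367 f(21,3)=287945 f(21,5)=202160 f(21,7)=116070 f(21,9)=54243 f(21,11)=20348 f(21,13)=5985 f(21,15)=1330 f(21,17)=210 f(21,19)=21 f(21,21)=1
t=22: f(22,-4)=177650 f(22,-2)=476102 f(22,0)=630819 f(22,2)=620312 f(22,4)=490105 f(22,6)=318230 f(22,8)=170313 f(22,10)=74591 f(22,12)=26333 f(22,14)=7315 f(22,16)=1540 f(22,18)=231 f(22,20)=22 f(22,22)=1
t=23: f(23,-3)=653752 f(23,-1)=1106921 f(23,1)=1251131 f(23,3)=1110417 f(23,5)=808335 f(23,7)=488543 f(23,9)=244904 f(23,11)=100924 f(23,13)=33648 f(23,15)=8855 f(23,17)=1771 f(23,19)=253 f(23,21)=23 f(23,23)=1
t=24: f(24,-4)=653752 f(24,-2)=1760673 f(24,0)=2358052 f(24,2)=2361548 f(24,4)=1918752 f(24,6)=1296878 f(24,8)=733447 f(24,10)=345828 f(24,12)=134572 f(24,14)=42503 f(24,16)=10626 f(24,18)=2024 f(24,20)=276 f(24,22)=24 f(24,24)=1
t=25: f(25,-3)=2414425 f(25,-1)=4118725 f(25,1)=4719600 f(25,3)=4280300 f(25,5)=3215630 f(25,7)=2030325 f(25,9)=1079275 f(25,11)=480400 f(25,13)=177075 f(25,15)=53129 f(25,17)=12650 f(25,19)=2300 f(25,21)=300 f(25,23)=25 f(25,25)=1
Σ_s f(25,s) = 22584160
P = 22584160/33554432 = 705755/1048576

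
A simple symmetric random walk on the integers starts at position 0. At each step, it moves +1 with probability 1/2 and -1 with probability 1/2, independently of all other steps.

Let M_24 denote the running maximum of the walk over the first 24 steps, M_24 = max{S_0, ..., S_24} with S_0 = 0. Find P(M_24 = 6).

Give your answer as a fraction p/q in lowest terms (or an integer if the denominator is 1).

Let M_24 = max(S_0,...,S_24). Use the reflection principle: for j ≥ 1, #{paths with M_24 ≥ j} = #{S_24 ≥ j} + #{S_24 ≥ j+1}.
By reflection, #{M_24 ≥ 6} = #{S_24 ≥ 6} + #{S_24 ≥ 7} = 2579130 + 1271626 = 3850756.
#{M_24 ≥ 7} = #{S_24 ≥ 7} + #{S_24 ≥ 8} = 1271626 + 1271626 = 2543252.
#{M_24 = 6} = 3850756 - 2543252 = 1307504.
P(M_24 = 6) = 1307504/16777216 = 81719/1048576

Answer: 81719/1048576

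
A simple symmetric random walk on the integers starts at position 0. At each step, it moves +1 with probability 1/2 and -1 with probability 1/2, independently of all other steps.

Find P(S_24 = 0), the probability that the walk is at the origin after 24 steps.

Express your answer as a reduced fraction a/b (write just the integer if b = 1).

To return to 0 after 24 steps: need exactly 12 steps of +1 and 12 of -1.
Favorable paths: C(24,12) = 2704156
Total paths: 2^24 = 16777216
P = 2704156/16777216 = 676039/4194304

Answer: 676039/4194304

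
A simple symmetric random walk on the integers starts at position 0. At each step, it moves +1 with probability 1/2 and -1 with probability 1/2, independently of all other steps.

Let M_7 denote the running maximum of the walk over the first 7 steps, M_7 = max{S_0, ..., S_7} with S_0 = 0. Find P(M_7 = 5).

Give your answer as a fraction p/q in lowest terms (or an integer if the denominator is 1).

Answer: 7/128

Derivation:
Let M_7 = max(S_0,...,S_7). Use the reflection principle: for j ≥ 1, #{paths with M_7 ≥ j} = #{S_7 ≥ j} + #{S_7 ≥ j+1}.
By reflection, #{M_7 ≥ 5} = #{S_7 ≥ 5} + #{S_7 ≥ 6} = 8 + 1 = 9.
#{M_7 ≥ 6} = #{S_7 ≥ 6} + #{S_7 ≥ 7} = 1 + 1 = 2.
#{M_7 = 5} = 9 - 2 = 7.
P(M_7 = 5) = 7/128 = 7/128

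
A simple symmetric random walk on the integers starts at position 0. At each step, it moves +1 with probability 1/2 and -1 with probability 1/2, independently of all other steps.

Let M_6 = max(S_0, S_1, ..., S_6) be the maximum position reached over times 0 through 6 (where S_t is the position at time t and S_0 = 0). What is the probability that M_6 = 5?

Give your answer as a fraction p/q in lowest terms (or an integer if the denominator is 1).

Let M_6 = max(S_0,...,S_6). Use the reflection principle: for j ≥ 1, #{paths with M_6 ≥ j} = #{S_6 ≥ j} + #{S_6 ≥ j+1}.
By reflection, #{M_6 ≥ 5} = #{S_6 ≥ 5} + #{S_6 ≥ 6} = 1 + 1 = 2.
#{M_6 ≥ 6} = #{S_6 ≥ 6} + #{S_6 ≥ 7} = 1 + 0 = 1.
#{M_6 = 5} = 2 - 1 = 1.
P(M_6 = 5) = 1/64 = 1/64

Answer: 1/64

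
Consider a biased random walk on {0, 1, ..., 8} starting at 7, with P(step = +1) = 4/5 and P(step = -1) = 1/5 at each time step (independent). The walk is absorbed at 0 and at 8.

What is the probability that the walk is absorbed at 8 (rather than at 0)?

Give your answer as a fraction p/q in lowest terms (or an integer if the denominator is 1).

Answer: 21844/21845

Derivation:
Biased walk: p = 4/5, q = 1/5, r = q/p = 1/4
Gambler's ruin: P(hit 8 before 0 | start at 7) = (1 - r^a)/(1 - r^N)
r^7 = 1/16384; r^8 = 1/65536
P = (1 - 1/16384) / (1 - 1/65536) = 16383/16384 / 65535/65536 = 21844/21845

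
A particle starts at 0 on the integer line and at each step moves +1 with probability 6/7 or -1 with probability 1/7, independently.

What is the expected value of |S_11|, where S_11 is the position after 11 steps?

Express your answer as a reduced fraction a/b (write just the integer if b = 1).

Answer: 317270921/40353607

Derivation:
S_11 takes values m ≡ 1 (mod 2) with |m| ≤ 11; P(S_11=m) = C(11,(11+m)/2) · (6/7)^((11+m)/2) · (1/7)^((11-m)/2).
Distribution: P(S=-11)=1/1977326743, P(S=-9)=66/1977326743, P(S=-7)=1980/1977326743, P(S=-5)=35640/1977326743, P(S=-3)=427680/1977326743, P(S=-1)=513216/282475249, P(S=1)=3079296/282475249, P(S=3)=92378880/1977326743, P(S=5)=277136640/1977326743, P(S=7)=554273280/1977326743, P(S=9)=665127936/1977326743, P(S=11)=362797056/1977326743
E[|S_11|] = Σ_m |m|·P(S_11=m) = 317270921/40353607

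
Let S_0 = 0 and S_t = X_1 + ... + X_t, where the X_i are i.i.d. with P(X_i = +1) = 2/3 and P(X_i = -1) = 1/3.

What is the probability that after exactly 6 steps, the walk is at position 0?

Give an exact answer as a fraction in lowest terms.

To be at 0 after 6 steps: need exactly 3 steps of +1 and 3 of -1.
Number of such sequences: C(6,3) = 20
Each has probability (2/3)^3 · (1/3)^3 = 8/729
P = 20 · 8/729 = 160/729

Answer: 160/729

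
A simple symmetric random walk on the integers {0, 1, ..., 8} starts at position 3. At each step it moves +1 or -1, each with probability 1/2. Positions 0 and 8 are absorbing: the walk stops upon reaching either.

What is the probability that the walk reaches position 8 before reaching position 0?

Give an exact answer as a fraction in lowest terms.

Answer: 3/8

Derivation:
Symmetric walk (p = 1/2): the harmonic-function argument gives P(hit 8 before 0 | start at 3) = a/N.
P = 3/8 = 3/8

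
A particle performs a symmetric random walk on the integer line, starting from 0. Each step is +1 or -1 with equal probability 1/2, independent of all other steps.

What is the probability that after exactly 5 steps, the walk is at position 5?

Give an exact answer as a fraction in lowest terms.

To reach position 5 after 5 steps: need 5 steps of +1 and 0 of -1.
Favorable paths: C(5,5) = 1
Total paths: 2^5 = 32
P = 1/32 = 1/32

Answer: 1/32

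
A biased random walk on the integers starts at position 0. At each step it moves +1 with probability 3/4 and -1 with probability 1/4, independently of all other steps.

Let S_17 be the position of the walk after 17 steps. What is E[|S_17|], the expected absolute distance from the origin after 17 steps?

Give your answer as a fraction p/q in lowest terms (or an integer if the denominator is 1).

S_17 takes values m ≡ 1 (mod 2) with |m| ≤ 17; P(S_17=m) = C(17,(17+m)/2) · (3/4)^((17+m)/2) · (1/4)^((17-m)/2).
Distribution: P(S=-17)=1/17179869184, P(S=-15)=51/17179869184, P(S=-13)=153/2147483648, P(S=-11)=2295/2147483648, P(S=-9)=48195/4294967296, P(S=-7)=375921/4294967296, P(S=-5)=1127763/2147483648, P(S=-3)=5316597/2147483648, P(S=-1)=79748955/8589934592, P(S=1)=239246865/8589934592, P(S=3)=143548119/2147483648, P(S=5)=274046409/2147483648, P(S=7)=822139227/4294967296, P(S=9)=948622185/4294967296, P(S=11)=406552365/2147483648, P(S=13)=243931419/2147483648, P(S=15)=731794257/17179869184, P(S=17)=129140163/17179869184
E[|S_17|] = Σ_m |m|·P(S_17=m) = 18339782563/2147483648

Answer: 18339782563/2147483648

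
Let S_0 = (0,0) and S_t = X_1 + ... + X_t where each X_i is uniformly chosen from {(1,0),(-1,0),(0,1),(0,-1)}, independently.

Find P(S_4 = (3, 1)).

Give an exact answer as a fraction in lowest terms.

Let h be the number of horizontal steps (so 4-h are vertical). To end at (3,1) need (h+3)/2 right-steps and ((4-h)+1)/2 up-steps.
Sum over h with 3 ≤ h ≤ 3, h ≡ 1 (mod 2), 4-h ≡ 1 (mod 2):
h=3: C(4,3)·C(3,3)·C(1,1) = 4·1·1 = 4
Total favorable: 4
Total paths: 4^4 = 256
P = 4/256 = 1/64

Answer: 1/64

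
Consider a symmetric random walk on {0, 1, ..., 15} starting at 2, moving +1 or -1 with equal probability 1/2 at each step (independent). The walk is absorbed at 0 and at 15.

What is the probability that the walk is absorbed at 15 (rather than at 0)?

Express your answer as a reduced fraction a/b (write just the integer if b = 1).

Symmetric walk (p = 1/2): the harmonic-function argument gives P(hit 15 before 0 | start at 2) = a/N.
P = 2/15 = 2/15

Answer: 2/15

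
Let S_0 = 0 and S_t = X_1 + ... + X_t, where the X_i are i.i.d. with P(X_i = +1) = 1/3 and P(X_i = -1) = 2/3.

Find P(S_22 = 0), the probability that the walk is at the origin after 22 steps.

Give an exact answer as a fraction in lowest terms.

Answer: 481574912/10460353203

Derivation:
To be at 0 after 22 steps: need exactly 11 steps of +1 and 11 of -1.
Number of such sequences: C(22,11) = 705432
Each has probability (1/3)^11 · (2/3)^11 = 2048/31381059609
P = 705432 · 2048/31381059609 = 481574912/10460353203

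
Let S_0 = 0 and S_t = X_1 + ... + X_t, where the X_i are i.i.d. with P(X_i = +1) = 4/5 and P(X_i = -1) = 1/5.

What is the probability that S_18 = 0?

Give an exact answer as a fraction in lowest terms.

To be at 0 after 18 steps: need exactly 9 steps of +1 and 9 of -1.
Number of such sequences: C(18,9) = 48620
Each has probability (4/5)^9 · (1/5)^9 = 262144/3814697265625
P = 48620 · 262144/3814697265625 = 2549088256/762939453125

Answer: 2549088256/762939453125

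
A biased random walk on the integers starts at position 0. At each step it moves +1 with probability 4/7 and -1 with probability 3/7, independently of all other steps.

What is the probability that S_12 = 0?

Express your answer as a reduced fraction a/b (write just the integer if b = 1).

To be at 0 after 12 steps: need exactly 6 steps of +1 and 6 of -1.
Number of such sequences: C(12,6) = 924
Each has probability (4/7)^6 · (3/7)^6 = 2985984/13841287201
P = 924 · 2985984/13841287201 = 394149888/1977326743

Answer: 394149888/1977326743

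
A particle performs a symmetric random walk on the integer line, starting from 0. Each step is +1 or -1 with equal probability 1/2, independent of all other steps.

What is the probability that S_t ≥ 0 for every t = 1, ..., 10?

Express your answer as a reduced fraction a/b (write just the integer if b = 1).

Answer: 63/256

Derivation:
Let f(t,s) = #length-t paths at position s with S_1..S_t all ≥ 0.
f(t,s) = f(t-1,s-1) + f(t-1,s+1) for s ≥ 0; f(t,s) = 0 for s < 0.
t=0: f(0,0)=1
t=1: f(1,1)=1
t=2: f(2,0)=1 f(2,2)=1
t=3: f(3,1)=2 f(3,3)=1
t=4: f(4,0)=2 f(4,2)=3 f(4,4)=1
t=5: f(5,1)=5 f(5,3)=4 f(5,5)=1
t=6: f(6,0)=5 f(6,2)=9 f(6,4)=5 f(6,6)=1
t=7: f(7,1)=14 f(7,3)=14 f(7,5)=6 f(7,7)=1
t=8: f(8,0)=14 f(8,2)=28 f(8,4)=20 f(8,6)=7 f(8,8)=1
t=9: f(9,1)=42 f(9,3)=48 f(9,5)=27 f(9,7)=8 f(9,9)=1
t=10: f(10,0)=42 f(10,2)=90 f(10,4)=75 f(10,6)=35 f(10,8)=9 f(10,10)=1
Σ_s f(10,s) = 252
P = 252/1024 = 63/256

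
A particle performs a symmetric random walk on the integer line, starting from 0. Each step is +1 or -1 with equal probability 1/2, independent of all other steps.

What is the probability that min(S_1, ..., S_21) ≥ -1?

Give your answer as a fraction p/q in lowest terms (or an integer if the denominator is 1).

Let f(t,s) = #length-t paths at position s with S_1..S_t all ≥ -1.
f(t,s) = f(t-1,s-1) + f(t-1,s+1) for s ≥ -1; f(t,s) = 0 for s < -1.
t=0: f(0,0)=1
t=1: f(1,-1)=1 f(1,1)=1
t=2: f(2,0)=2 f(2,2)=1
t=3: f(3,-1)=2 f(3,1)=3 f(3,3)=1
t=4: f(4,0)=5 f(4,2)=4 f(4,4)=1
t=5: f(5,-1)=5 f(5,1)=9 f(5,3)=5 f(5,5)=1
t=6: f(6,0)=14 f(6,2)=14 f(6,4)=6 f(6,6)=1
t=7: f(7,-1)=14 f(7,1)=28 f(7,3)=20 f(7,5)=7 f(7,7)=1
t=8: f(8,0)=42 f(8,2)=48 f(8,4)=27 f(8,6)=8 f(8,8)=1
t=9: f(9,-1)=42 f(9,1)=90 f(9,3)=75 f(9,5)=35 f(9,7)=9 f(9,9)=1
t=10: f(10,0)=132 f(10,2)=165 f(10,4)=110 f(10,6)=44 f(10,8)=10 f(10,10)=1
t=11: f(11,-1)=132 f(11,1)=297 f(11,3)=275 f(11,5)=154 f(11,7)=54 f(11,9)=11 f(11,11)=1
t=12: f(12,0)=429 f(12,2)=572 f(12,4)=429 f(12,6)=208 f(12,8)=65 f(12,10)=12 f(12,12)=1
t=13: f(13,-1)=429 f(13,1)=1001 f(13,3)=1001 f(13,5)=637 f(13,7)=273 f(13,9)=77 f(13,11)=13 f(13,13)=1
t=14: f(14,0)=1430 f(14,2)=2002 f(14,4)=1638 f(14,6)=910 f(14,8)=350 f(14,10)=90 f(14,12)=14 f(14,14)=1
t=15: f(15,-1)=1430 f(15,1)=3432 f(15,3)=3640 f(15,5)=2548 f(15,7)=1260 f(15,9)=440 f(15,11)=104 f(15,13)=15 f(15,15)=1
t=16: f(16,0)=4862 f(16,2)=7072 f(16,4)=6188 f(16,6)=3808 f(16,8)=1700 f(16,10)=544 f(16,12)=119 f(16,14)=16 f(16,16)=1
t=17: f(17,-1)=4862 f(17,1)=11934 f(17,3)=13260 f(17,5)=9996 f(17,7)=5508 f(17,9)=2244 f(17,11)=663 f(17,13)=135 f(17,15)=17 f(17,17)=1
t=18: f(18,0)=16796 f(18,2)=25194 f(18,4)=23256 f(18,6)=15504 f(18,8)=7752 f(18,10)=2907 f(18,12)=798 f(18,14)=152 f(18,16)=18 f(18,18)=1
t=19: f(19,-1)=16796 f(19,1)=41990 f(19,3)=48450 f(19,5)=38760 f(19,7)=23256 f(19,9)=10659 f(19,11)=3705 f(19,13)=950 f(19,15)=170 f(19,17)=19 f(19,19)=1
t=20: f(20,0)=58786 f(20,2)=90440 f(20,4)=87210 f(20,6)=62016 f(20,8)=33915 f(20,10)=14364 f(20,12)=4655 f(20,14)=1120 f(20,16)=189 f(20,18)=20 f(20,20)=1
t=21: f(21,-1)=58786 f(21,1)=149226 f(21,3)=177650 f(21,5)=149226 f(21,7)=95931 f(21,9)=48279 f(21,11)=19019 f(21,13)=5775 f(21,15)=1309 f(21,17)=209 f(21,19)=21 f(21,21)=1
Σ_s f(21,s) = 705432
P = 705432/2097152 = 88179/262144

Answer: 88179/262144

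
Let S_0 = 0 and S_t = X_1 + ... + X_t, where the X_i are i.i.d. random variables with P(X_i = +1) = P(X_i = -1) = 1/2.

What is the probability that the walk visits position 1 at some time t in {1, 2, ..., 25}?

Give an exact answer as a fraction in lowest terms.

Answer: 7088533/8388608

Derivation:
Count via complement. Let g(t,s) = #length-t paths at position s with S_1..S_t all ≠ 1.
g(t,s) = g(t-1,s-1) + g(t-1,s+1) for s ≠ 1; g(t,1) = 0.
t=0: g(0,0)=1
t=1: g(1,-1)=1
t=2: g(2,-2)=1 g(2,0)=1
t=3: g(3,-3)=1 g(3,-1)=2
t=4: g(4,-4)=1 g(4,-2)=3 g(4,0)=2
t=5: g(5,-5)=1 g(5,-3)=4 g(5,-1)=5
t=6: g(6,-6)=1 g(6,-4)=5 g(6,-2)=9 g(6,0)=5
t=7: g(7,-7)=1 g(7,-5)=6 g(7,-3)=14 g(7,-1)=14
t=8: g(8,-8)=1 g(8,-6)=7 g(8,-4)=20 g(8,-2)=28 g(8,0)=14
t=9: g(9,-9)=1 g(9,-7)=8 g(9,-5)=27 g(9,-3)=48 g(9,-1)=42
t=10: g(10,-10)=1 g(10,-8)=9 g(10,-6)=35 g(10,-4)=75 g(10,-2)=90 g(10,0)=42
t=11: g(11,-11)=1 g(11,-9)=10 g(11,-7)=44 g(11,-5)=110 g(11,-3)=165 g(11,-1)=132
t=12: g(12,-12)=1 g(12,-10)=11 g(12,-8)=54 g(12,-6)=154 g(12,-4)=275 g(12,-2)=297 g(12,0)=132
t=13: g(13,-13)=1 g(13,-11)=12 g(13,-9)=65 g(13,-7)=208 g(13,-5)=429 g(13,-3)=572 g(13,-1)=429
t=14: g(14,-14)=1 g(14,-12)=13 g(14,-10)=77 g(14,-8)=273 g(14,-6)=637 g(14,-4)=1001 g(14,-2)=1001 g(14,0)=429
t=15: g(15,-15)=1 g(15,-13)=14 g(15,-11)=90 g(15,-9)=350 g(15,-7)=910 g(15,-5)=1638 g(15,-3)=2002 g(15,-1)=1430
t=16: g(16,-16)=1 g(16,-14)=15 g(16,-12)=104 g(16,-10)=440 g(16,-8)=1260 g(16,-6)=2548 g(16,-4)=3640 g(16,-2)=3432 g(16,0)=1430
t=17: g(17,-17)=1 g(17,-15)=16 g(17,-13)=119 g(17,-11)=544 g(17,-9)=1700 g(17,-7)=3808 g(17,-5)=6188 g(17,-3)=7072 g(17,-1)=4862
t=18: g(18,-18)=1 g(18,-16)=17 g(18,-14)=135 g(18,-12)=663 g(18,-10)=2244 g(18,-8)=5508 g(18,-6)=9996 g(18,-4)=13260 g(18,-2)=11934 g(18,0)=4862
t=19: g(19,-19)=1 g(19,-17)=18 g(19,-15)=152 g(19,-13)=798 g(19,-11)=2907 g(19,-9)=7752 g(19,-7)=15504 g(19,-5)=23256 g(19,-3)=25194 g(19,-1)=16796
t=20: g(20,-20)=1 g(20,-18)=19 g(20,-16)=170 g(20,-14)=950 g(20,-12)=3705 g(20,-10)=10659 g(20,-8)=23256 g(20,-6)=38760 g(20,-4)=48450 g(20,-2)=41990 g(20,0)=16796
t=21: g(21,-21)=1 g(21,-19)=20 g(21,-17)=189 g(21,-15)=1120 g(21,-13)=4655 g(21,-11)=14364 g(21,-9)=33915 g(21,-7)=62016 g(21,-5)=87210 g(21,-3)=90440 g(21,-1)=58786
t=22: g(22,-22)=1 g(22,-20)=21 g(22,-18)=209 g(22,-16)=1309 g(22,-14)=5775 g(22,-12)=19019 g(22,-10)=48279 g(22,-8)=95931 g(22,-6)=149226 g(22,-4)=177650 g(22,-2)=149226 g(22,0)=58786
t=23: g(23,-23)=1 g(23,-21)=22 g(23,-19)=230 g(23,-17)=1518 g(23,-15)=7084 g(23,-13)=24794 g(23,-11)=67298 g(23,-9)=144210 g(23,-7)=245157 g(23,-5)=326876 g(23,-3)=326876 g(23,-1)=208012
t=24: g(24,-24)=1 g(24,-22)=23 g(24,-20)=252 g(24,-18)=1748 g(24,-16)=8602 g(24,-14)=31878 g(24,-12)=92092 g(24,-10)=211508 g(24,-8)=389367 g(24,-6)=572033 g(24,-4)=653752 g(24,-2)=534888 g(24,0)=208012
t=25: g(25,-25)=1 g(25,-23)=24 g(25,-21)=275 g(25,-19)=2000 g(25,-17)=10350 g(25,-15)=40480 g(25,-13)=123970 g(25,-11)=303600 g(25,-9)=600875 g(25,-7)=961400 g(25,-5)=1225785 g(25,-3)=1188640 g(25,-1)=742900
Paths never hitting 1: Σ_s g(25,s) = 5200300
Paths hitting 1: 2^25 - 5200300 = 28354132
P = 28354132/33554432 = 7088533/8388608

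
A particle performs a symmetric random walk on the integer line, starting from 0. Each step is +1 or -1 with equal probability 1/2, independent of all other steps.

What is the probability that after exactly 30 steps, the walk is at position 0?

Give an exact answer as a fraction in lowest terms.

To return to 0 after 30 steps: need exactly 15 steps of +1 and 15 of -1.
Favorable paths: C(30,15) = 155117520
Total paths: 2^30 = 1073741824
P = 155117520/1073741824 = 9694845/67108864

Answer: 9694845/67108864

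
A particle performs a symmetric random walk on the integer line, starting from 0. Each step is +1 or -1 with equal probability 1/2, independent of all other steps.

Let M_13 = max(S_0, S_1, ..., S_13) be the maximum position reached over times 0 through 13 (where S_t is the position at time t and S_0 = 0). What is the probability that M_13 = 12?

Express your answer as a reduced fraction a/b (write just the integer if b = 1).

Let M_13 = max(S_0,...,S_13). Use the reflection principle: for j ≥ 1, #{paths with M_13 ≥ j} = #{S_13 ≥ j} + #{S_13 ≥ j+1}.
By reflection, #{M_13 ≥ 12} = #{S_13 ≥ 12} + #{S_13 ≥ 13} = 1 + 1 = 2.
#{M_13 ≥ 13} = #{S_13 ≥ 13} + #{S_13 ≥ 14} = 1 + 0 = 1.
#{M_13 = 12} = 2 - 1 = 1.
P(M_13 = 12) = 1/8192 = 1/8192

Answer: 1/8192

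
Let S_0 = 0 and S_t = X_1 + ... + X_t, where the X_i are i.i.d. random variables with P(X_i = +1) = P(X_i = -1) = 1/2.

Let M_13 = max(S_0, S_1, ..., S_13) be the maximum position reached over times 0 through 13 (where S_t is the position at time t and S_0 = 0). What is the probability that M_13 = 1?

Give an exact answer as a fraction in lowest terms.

Let M_13 = max(S_0,...,S_13). Use the reflection principle: for j ≥ 1, #{paths with M_13 ≥ j} = #{S_13 ≥ j} + #{S_13 ≥ j+1}.
By reflection, #{M_13 ≥ 1} = #{S_13 ≥ 1} + #{S_13 ≥ 2} = 4096 + 2380 = 6476.
#{M_13 ≥ 2} = #{S_13 ≥ 2} + #{S_13 ≥ 3} = 2380 + 2380 = 4760.
#{M_13 = 1} = 6476 - 4760 = 1716.
P(M_13 = 1) = 1716/8192 = 429/2048

Answer: 429/2048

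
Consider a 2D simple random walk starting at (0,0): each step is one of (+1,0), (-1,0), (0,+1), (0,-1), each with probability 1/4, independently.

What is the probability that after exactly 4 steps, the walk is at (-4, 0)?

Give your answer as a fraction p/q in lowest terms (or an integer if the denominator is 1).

Let h be the number of horizontal steps (so 4-h are vertical). To end at (-4,0) need (h-4)/2 right-steps and ((4-h)+0)/2 up-steps.
Sum over h with 4 ≤ h ≤ 4, h ≡ 0 (mod 2), 4-h ≡ 0 (mod 2):
h=4: C(4,4)·C(4,0)·C(0,0) = 1·1·1 = 1
Total favorable: 1
Total paths: 4^4 = 256
P = 1/256 = 1/256

Answer: 1/256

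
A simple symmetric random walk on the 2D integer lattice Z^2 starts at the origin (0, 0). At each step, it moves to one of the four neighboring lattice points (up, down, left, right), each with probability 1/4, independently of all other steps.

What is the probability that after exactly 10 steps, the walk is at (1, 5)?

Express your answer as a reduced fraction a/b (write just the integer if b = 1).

Answer: 675/131072

Derivation:
Let h be the number of horizontal steps (so 10-h are vertical). To end at (1,5) need (h+1)/2 right-steps and ((10-h)+5)/2 up-steps.
Sum over h with 1 ≤ h ≤ 5, h ≡ 1 (mod 2), 10-h ≡ 1 (mod 2):
h=1: C(10,1)·C(1,1)·C(9,7) = 10·1·36 = 360
h=3: C(10,3)·C(3,2)·C(7,6) = 120·3·7 = 2520
h=5: C(10,5)·C(5,3)·C(5,5) = 252·10·1 = 2520
Total favorable: 5400
Total paths: 4^10 = 1048576
P = 5400/1048576 = 675/131072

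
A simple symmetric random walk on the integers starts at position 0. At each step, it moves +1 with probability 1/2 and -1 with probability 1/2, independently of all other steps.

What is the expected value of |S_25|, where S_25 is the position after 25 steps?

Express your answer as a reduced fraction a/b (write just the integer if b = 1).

Answer: 16900975/4194304

Derivation:
S_25 takes values m ≡ 1 (mod 2) with |m| ≤ 25; P(S_25=m) = C(25,(25+m)/2)/2^25.
Total paths: 2^25 = 33554432
Distribution: P(S=-25)=1/33554432, P(S=-23)=25/33554432, P(S=-21)=300/33554432, P(S=-19)=2300/33554432, P(S=-17)=12650/33554432, P(S=-15)=53130/33554432, P(S=-13)=177100/33554432, P(S=-11)=480700/33554432, P(S=-9)=1081575/33554432, P(S=-7)=2042975/33554432, P(S=-5)=3268760/33554432, P(S=-3)=4457400/33554432, P(S=-1)=5200300/33554432, P(S=1)=5200300/33554432, P(S=3)=4457400/33554432, P(S=5)=3268760/33554432, P(S=7)=2042975/33554432, P(S=9)=1081575/33554432, P(S=11)=480700/33554432, P(S=13)=177100/33554432, P(S=15)=53130/33554432, P(S=17)=12650/33554432, P(S=19)=2300/33554432, P(S=21)=300/33554432, P(S=23)=25/33554432, P(S=25)=1/33554432
E[|S_25|] = Σ_m |m|·P(S_25=m) = 135207800/33554432 = 16900975/4194304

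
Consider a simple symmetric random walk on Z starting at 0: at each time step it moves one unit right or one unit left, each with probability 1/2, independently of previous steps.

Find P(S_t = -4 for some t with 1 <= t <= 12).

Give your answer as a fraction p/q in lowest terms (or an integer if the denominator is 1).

Answer: 1093/4096

Derivation:
Count via complement. Let g(t,s) = #length-t paths at position s with S_1..S_t all ≠ -4.
g(t,s) = g(t-1,s-1) + g(t-1,s+1) for s ≠ -4; g(t,-4) = 0.
t=0: g(0,0)=1
t=1: g(1,-1)=1 g(1,1)=1
t=2: g(2,-2)=1 g(2,0)=2 g(2,2)=1
t=3: g(3,-3)=1 g(3,-1)=3 g(3,1)=3 g(3,3)=1
t=4: g(4,-2)=4 g(4,0)=6 g(4,2)=4 g(4,4)=1
t=5: g(5,-3)=4 g(5,-1)=10 g(5,1)=10 g(5,3)=5 g(5,5)=1
t=6: g(6,-2)=14 g(6,0)=20 g(6,2)=15 g(6,4)=6 g(6,6)=1
t=7: g(7,-3)=14 g(7,-1)=34 g(7,1)=35 g(7,3)=21 g(7,5)=7 g(7,7)=1
t=8: g(8,-2)=48 g(8,0)=69 g(8,2)=56 g(8,4)=28 g(8,6)=8 g(8,8)=1
t=9: g(9,-3)=48 g(9,-1)=117 g(9,1)=125 g(9,3)=84 g(9,5)=36 g(9,7)=9 g(9,9)=1
t=10: g(10,-2)=165 g(10,0)=242 g(10,2)=209 g(10,4)=120 g(10,6)=45 g(10,8)=10 g(10,10)=1
t=11: g(11,-3)=165 g(11,-1)=407 g(11,1)=451 g(11,3)=329 g(11,5)=165 g(11,7)=55 g(11,9)=11 g(11,11)=1
t=12: g(12,-2)=572 g(12,0)=858 g(12,2)=780 g(12,4)=494 g(12,6)=220 g(12,8)=66 g(12,10)=12 g(12,12)=1
Paths never hitting -4: Σ_s g(12,s) = 3003
Paths hitting -4: 2^12 - 3003 = 1093
P = 1093/4096 = 1093/4096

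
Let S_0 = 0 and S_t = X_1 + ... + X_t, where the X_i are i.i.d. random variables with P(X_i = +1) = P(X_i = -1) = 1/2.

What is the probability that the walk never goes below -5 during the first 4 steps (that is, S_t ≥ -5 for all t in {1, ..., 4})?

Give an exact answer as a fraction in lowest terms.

Answer: 1

Derivation:
Let f(t,s) = #length-t paths at position s with S_1..S_t all ≥ -5.
f(t,s) = f(t-1,s-1) + f(t-1,s+1) for s ≥ -5; f(t,s) = 0 for s < -5.
t=0: f(0,0)=1
t=1: f(1,-1)=1 f(1,1)=1
t=2: f(2,-2)=1 f(2,0)=2 f(2,2)=1
t=3: f(3,-3)=1 f(3,-1)=3 f(3,1)=3 f(3,3)=1
t=4: f(4,-4)=1 f(4,-2)=4 f(4,0)=6 f(4,2)=4 f(4,4)=1
Σ_s f(4,s) = 16
P = 16/16 = 1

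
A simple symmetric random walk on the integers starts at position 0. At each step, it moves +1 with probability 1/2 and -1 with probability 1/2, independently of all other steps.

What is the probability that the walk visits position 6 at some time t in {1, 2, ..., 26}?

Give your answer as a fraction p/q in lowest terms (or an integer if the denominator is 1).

Count via complement. Let g(t,s) = #length-t paths at position s with S_1..S_t all ≠ 6.
g(t,s) = g(t-1,s-1) + g(t-1,s+1) for s ≠ 6; g(t,6) = 0.
t=0: g(0,0)=1
t=1: g(1,-1)=1 g(1,1)=1
t=2: g(2,-2)=1 g(2,0)=2 g(2,2)=1
t=3: g(3,-3)=1 g(3,-1)=3 g(3,1)=3 g(3,3)=1
t=4: g(4,-4)=1 g(4,-2)=4 g(4,0)=6 g(4,2)=4 g(4,4)=1
t=5: g(5,-5)=1 g(5,-3)=5 g(5,-1)=10 g(5,1)=10 g(5,3)=5 g(5,5)=1
t=6: g(6,-6)=1 g(6,-4)=6 g(6,-2)=15 g(6,0)=20 g(6,2)=15 g(6,4)=6
t=7: g(7,-7)=1 g(7,-5)=7 g(7,-3)=21 g(7,-1)=35 g(7,1)=35 g(7,3)=21 g(7,5)=6
t=8: g(8,-8)=1 g(8,-6)=8 g(8,-4)=28 g(8,-2)=56 g(8,0)=70 g(8,2)=56 g(8,4)=27
t=9: g(9,-9)=1 g(9,-7)=9 g(9,-5)=36 g(9,-3)=84 g(9,-1)=126 g(9,1)=126 g(9,3)=83 g(9,5)=27
t=10: g(10,-10)=1 g(10,-8)=10 g(10,-6)=45 g(10,-4)=120 g(10,-2)=210 g(10,0)=252 g(10,2)=209 g(10,4)=110
t=11: g(11,-11)=1 g(11,-9)=11 g(11,-7)=55 g(11,-5)=165 g(11,-3)=330 g(11,-1)=462 g(11,1)=461 g(11,3)=319 g(11,5)=110
t=12: g(12,-12)=1 g(12,-10)=12 g(12,-8)=66 g(12,-6)=220 g(12,-4)=495 g(12,-2)=792 g(12,0)=923 g(12,2)=780 g(12,4)=429
t=13: g(13,-13)=1 g(13,-11)=13 g(13,-9)=78 g(13,-7)=286 g(13,-5)=715 g(13,-3)=1287 g(13,-1)=1715 g(13,1)=1703 g(13,3)=1209 g(13,5)=429
t=14: g(14,-14)=1 g(14,-12)=14 g(14,-10)=91 g(14,-8)=364 g(14,-6)=1001 g(14,-4)=2002 g(14,-2)=3002 g(14,0)=3418 g(14,2)=2912 g(14,4)=1638
t=15: g(15,-15)=1 g(15,-13)=15 g(15,-11)=105 g(15,-9)=455 g(15,-7)=1365 g(15,-5)=3003 g(15,-3)=5004 g(15,-1)=6420 g(15,1)=6330 g(15,3)=4550 g(15,5)=1638
t=16: g(16,-16)=1 g(16,-14)=16 g(16,-12)=120 g(16,-10)=560 g(16,-8)=1820 g(16,-6)=4368 g(16,-4)=8007 g(16,-2)=11424 g(16,0)=12750 g(16,2)=10880 g(16,4)=6188
t=17: g(17,-17)=1 g(17,-15)=17 g(17,-13)=136 g(17,-11)=680 g(17,-9)=2380 g(17,-7)=6188 g(17,-5)=12375 g(17,-3)=19431 g(17,-1)=24174 g(17,1)=23630 g(17,3)=17068 g(17,5)=6188
t=18: g(18,-18)=1 g(18,-16)=18 g(18,-14)=153 g(18,-12)=816 g(18,-10)=3060 g(18,-8)=8568 g(18,-6)=18563 g(18,-4)=31806 g(18,-2)=43605 g(18,0)=47804 g(18,2)=40698 g(18,4)=23256
t=19: g(19,-19)=1 g(19,-17)=19 g(19,-15)=171 g(19,-13)=969 g(19,-11)=3876 g(19,-9)=11628 g(19,-7)=27131 g(19,-5)=50369 g(19,-3)=75411 g(19,-1)=91409 g(19,1)=88502 g(19,3)=63954 g(19,5)=23256
t=20: g(20,-20)=1 g(20,-18)=20 g(20,-16)=190 g(20,-14)=1140 g(20,-12)=4845 g(20,-10)=15504 g(20,-8)=38759 g(20,-6)=77500 g(20,-4)=125780 g(20,-2)=166820 g(20,0)=179911 g(20,2)=152456 g(20,4)=87210
t=21: g(21,-21)=1 g(21,-19)=21 g(21,-17)=210 g(21,-15)=1330 g(21,-13)=5985 g(21,-11)=20349 g(21,-9)=54263 g(21,-7)=116259 g(21,-5)=203280 g(21,-3)=292600 g(21,-1)=346731 g(21,1)=332367 g(21,3)=239666 g(21,5)=87210
t=22: g(22,-22)=1 g(22,-20)=22 g(22,-18)=231 g(22,-16)=1540 g(22,-14)=7315 g(22,-12)=26334 g(22,-10)=74612 g(22,-8)=170522 g(22,-6)=319539 g(22,-4)=495880 g(22,-2)=639331 g(22,0)=679098 g(22,2)=572033 g(22,4)=326876
t=23: g(23,-23)=1 g(23,-21)=23 g(23,-19)=253 g(23,-17)=1771 g(23,-15)=8855 g(23,-13)=33649 g(23,-11)=100946 g(23,-9)=245134 g(23,-7)=490061 g(23,-5)=815419 g(23,-3)=1135211 g(23,-1)=1318429 g(23,1)=1251131 g(23,3)=898909 g(23,5)=326876
t=24: g(24,-24)=1 g(24,-22)=24 g(24,-20)=276 g(24,-18)=2024 g(24,-16)=10626 g(24,-14)=42504 g(24,-12)=134595 g(24,-10)=346080 g(24,-8)=735195 g(24,-6)=1305480 g(24,-4)=1950630 g(24,-2)=2453640 g(24,0)=2569560 g(24,2)=2150040 g(24,4)=1225785
t=25: g(25,-25)=1 g(25,-23)=25 g(25,-21)=300 g(25,-19)=2300 g(25,-17)=12650 g(25,-15)=53130 g(25,-13)=177099 g(25,-11)=480675 g(25,-9)=1081275 g(25,-7)=2040675 g(25,-5)=3256110 g(25,-3)=4404270 g(25,-1)=5023200 g(25,1)=4719600 g(25,3)=3375825 g(25,5)=1225785
t=26: g(26,-26)=1 g(26,-24)=26 g(26,-22)=325 g(26,-20)=2600 g(26,-18)=14950 g(26,-16)=65780 g(26,-14)=230229 g(26,-12)=657774 g(26,-10)=1561950 g(26,-8)=3121950 g(26,-6)=5296785 g(26,-4)=7660380 g(26,-2)=9427470 g(26,0)=9742800 g(26,2)=8095425 g(26,4)=4601610
Paths never hitting 6: Σ_s g(26,s) = 50480055
Paths hitting 6: 2^26 - 50480055 = 16628809
P = 16628809/67108864 = 16628809/67108864

Answer: 16628809/67108864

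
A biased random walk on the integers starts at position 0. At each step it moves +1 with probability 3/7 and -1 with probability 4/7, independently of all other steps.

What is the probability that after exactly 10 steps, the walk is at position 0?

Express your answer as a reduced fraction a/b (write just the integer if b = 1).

To be at 0 after 10 steps: need exactly 5 steps of +1 and 5 of -1.
Number of such sequences: C(10,5) = 252
Each has probability (3/7)^5 · (4/7)^5 = 248832/282475249
P = 252 · 248832/282475249 = 8957952/40353607

Answer: 8957952/40353607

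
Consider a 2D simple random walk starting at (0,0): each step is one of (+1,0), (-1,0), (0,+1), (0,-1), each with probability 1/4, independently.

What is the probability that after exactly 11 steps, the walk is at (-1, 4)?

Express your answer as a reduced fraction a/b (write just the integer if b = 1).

Let h be the number of horizontal steps (so 11-h are vertical). To end at (-1,4) need (h-1)/2 right-steps and ((11-h)+4)/2 up-steps.
Sum over h with 1 ≤ h ≤ 7, h ≡ 1 (mod 2), 11-h ≡ 0 (mod 2):
h=1: C(11,1)·C(1,0)·C(10,7) = 11·1·120 = 1320
h=3: C(11,3)·C(3,1)·C(8,6) = 165·3·28 = 13860
h=5: C(11,5)·C(5,2)·C(6,5) = 462·10·6 = 27720
h=7: C(11,7)·C(7,3)·C(4,4) = 330·35·1 = 11550
Total favorable: 54450
Total paths: 4^11 = 4194304
P = 54450/4194304 = 27225/2097152

Answer: 27225/2097152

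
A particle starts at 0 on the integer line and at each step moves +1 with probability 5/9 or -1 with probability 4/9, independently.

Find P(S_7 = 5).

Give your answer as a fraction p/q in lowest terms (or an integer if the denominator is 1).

To reach position 5 after 7 steps: need 6 steps of +1 and 1 step of -1.
Number of such sequences: C(7,6) = 7
Each has probability (5/9)^6 · (4/9)^1 = 62500/4782969
P = 7 · 62500/4782969 = 437500/4782969

Answer: 437500/4782969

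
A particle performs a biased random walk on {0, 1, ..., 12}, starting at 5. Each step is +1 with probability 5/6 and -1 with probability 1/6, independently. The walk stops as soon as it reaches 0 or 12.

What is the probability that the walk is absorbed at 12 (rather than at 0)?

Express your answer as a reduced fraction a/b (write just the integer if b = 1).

Answer: 61015625/61035156

Derivation:
Biased walk: p = 5/6, q = 1/6, r = q/p = 1/5
Gambler's ruin: P(hit 12 before 0 | start at 5) = (1 - r^a)/(1 - r^N)
r^5 = 1/3125; r^12 = 1/244140625
P = (1 - 1/3125) / (1 - 1/244140625) = 3124/3125 / 244140624/244140625 = 61015625/61035156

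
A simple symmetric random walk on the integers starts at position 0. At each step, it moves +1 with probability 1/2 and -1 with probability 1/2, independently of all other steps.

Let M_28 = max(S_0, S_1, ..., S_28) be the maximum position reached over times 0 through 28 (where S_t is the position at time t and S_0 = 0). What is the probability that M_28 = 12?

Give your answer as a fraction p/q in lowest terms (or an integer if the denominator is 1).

Let M_28 = max(S_0,...,S_28). Use the reflection principle: for j ≥ 1, #{paths with M_28 ≥ j} = #{S_28 ≥ j} + #{S_28 ≥ j+1}.
By reflection, #{M_28 ≥ 12} = #{S_28 ≥ 12} + #{S_28 ≥ 13} = 4791323 + 1683218 = 6474541.
#{M_28 ≥ 13} = #{S_28 ≥ 13} + #{S_28 ≥ 14} = 1683218 + 1683218 = 3366436.
#{M_28 = 12} = 6474541 - 3366436 = 3108105.
P(M_28 = 12) = 3108105/268435456 = 3108105/268435456

Answer: 3108105/268435456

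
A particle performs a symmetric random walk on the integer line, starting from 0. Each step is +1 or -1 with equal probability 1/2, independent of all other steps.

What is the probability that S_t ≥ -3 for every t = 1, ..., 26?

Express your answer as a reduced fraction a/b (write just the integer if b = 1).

Answer: 2340135/4194304

Derivation:
Let f(t,s) = #length-t paths at position s with S_1..S_t all ≥ -3.
f(t,s) = f(t-1,s-1) + f(t-1,s+1) for s ≥ -3; f(t,s) = 0 for s < -3.
t=0: f(0,0)=1
t=1: f(1,-1)=1 f(1,1)=1
t=2: f(2,-2)=1 f(2,0)=2 f(2,2)=1
t=3: f(3,-3)=1 f(3,-1)=3 f(3,1)=3 f(3,3)=1
t=4: f(4,-2)=4 f(4,0)=6 f(4,2)=4 f(4,4)=1
t=5: f(5,-3)=4 f(5,-1)=10 f(5,1)=10 f(5,3)=5 f(5,5)=1
t=6: f(6,-2)=14 f(6,0)=20 f(6,2)=15 f(6,4)=6 f(6,6)=1
t=7: f(7,-3)=14 f(7,-1)=34 f(7,1)=35 f(7,3)=21 f(7,5)=7 f(7,7)=1
t=8: f(8,-2)=48 f(8,0)=69 f(8,2)=56 f(8,4)=28 f(8,6)=8 f(8,8)=1
t=9: f(9,-3)=48 f(9,-1)=117 f(9,1)=125 f(9,3)=84 f(9,5)=36 f(9,7)=9 f(9,9)=1
t=10: f(10,-2)=165 f(10,0)=242 f(10,2)=209 f(10,4)=120 f(10,6)=45 f(10,8)=10 f(10,10)=1
t=11: f(11,-3)=165 f(11,-1)=407 f(11,1)=451 f(11,3)=329 f(11,5)=165 f(11,7)=55 f(11,9)=11 f(11,11)=1
t=12: f(12,-2)=572 f(12,0)=858 f(12,2)=780 f(12,4)=494 f(12,6)=220 f(12,8)=66 f(12,10)=12 f(12,12)=1
t=13: f(13,-3)=572 f(13,-1)=1430 f(13,1)=1638 f(13,3)=1274 f(13,5)=714 f(13,7)=286 f(13,9)=78 f(13,11)=13 f(13,13)=1
t=14: f(14,-2)=2002 f(14,0)=3068 f(14,2)=2912 f(14,4)=1988 f(14,6)=1000 f(14,8)=364 f(14,10)=91 f(14,12)=14 f(14,14)=1
t=15: f(15,-3)=2002 f(15,-1)=5070 f(15,1)=5980 f(15,3)=4900 f(15,5)=2988 f(15,7)=1364 f(15,9)=455 f(15,11)=105 f(15,13)=15 f(15,15)=1
t=16: f(16,-2)=7072 f(16,0)=11050 f(16,2)=10880 f(16,4)=7888 f(16,6)=4352 f(16,8)=1819 f(16,10)=560 f(16,12)=120 f(16,14)=16 f(16,16)=1
t=17: f(17,-3)=7072 f(17,-1)=18122 f(17,1)=21930 f(17,3)=18768 f(17,5)=12240 f(17,7)=6171 f(17,9)=2379 f(17,11)=680 f(17,13)=136 f(17,15)=17 f(17,17)=1
t=18: f(18,-2)=25194 f(18,0)=40052 f(18,2)=40698 f(18,4)=31008 f(18,6)=18411 f(18,8)=8550 f(18,10)=3059 f(18,12)=816 f(18,14)=153 f(18,16)=18 f(18,18)=1
t=19: f(19,-3)=25194 f(19,-1)=65246 f(19,1)=80750 f(19,3)=71706 f(19,5)=49419 f(19,7)=26961 f(19,9)=11609 f(19,11)=3875 f(19,13)=969 f(19,15)=171 f(19,17)=19 f(19,19)=1
t=20: f(20,-2)=90440 f(20,0)=145996 f(20,2)=152456 f(20,4)=121125 f(20,6)=76380 f(20,8)=38570 f(20,10)=15484 f(20,12)=4844 f(20,14)=1140 f(20,16)=190 f(20,18)=20 f(20,20)=1
t=21: f(21,-3)=90440 f(21,-1)=236436 f(21,1)=298452 f(21,3)=273581 f(21,5)=197505 f(21,7)=114950 f(21,9)=54054 f(21,11)=20328 f(21,13)=5984 f(21,15)=1330 f(21,17)=210 f(21,19)=21 f(21,21)=1
t=22: f(22,-2)=326876 f(22,0)=534888 f(22,2)=572033 f(22,4)=471086 f(22,6)=312455 f(22,8)=169004 f(22,10)=74382 f(22,12)=26312 f(22,14)=7314 f(22,16)=1540 f(22,18)=231 f(22,20)=22 f(22,22)=1
t=23: f(23,-3)=326876 f(23,-1)=861764 f(23,1)=1106921 f(23,3)=1043119 f(23,5)=783541 f(23,7)=481459 f(23,9)=243386 f(23,11)=100694 f(23,13)=33626 f(23,15)=8854 f(23,17)=1771 f(23,19)=253 f(23,21)=23 f(23,23)=1
t=24: f(24,-2)=1188640 f(24,0)=1968685 f(24,2)=2150040 f(24,4)=1826660 f(24,6)=1265000 f(24,8)=724845 f(24,10)=344080 f(24,12)=134320 f(24,14)=42480 f(24,16)=10625 f(24,18)=2024 f(24,20)=276 f(24,22)=24 f(24,24)=1
t=25: f(25,-3)=1188640 f(25,-1)=3157325 f(25,1)=4118725 f(25,3)=3976700 f(25,5)=3091660 f(25,7)=1989845 f(25,9)=1068925 f(25,11)=478400 f(25,13)=176800 f(25,15)=53105 f(25,17)=12649 f(25,19)=2300 f(25,21)=300 f(25,23)=25 f(25,25)=1
t=26: f(26,-2)=4345965 f(26,0)=7276050 f(26,2)=8095425 f(26,4)=7068360 f(26,6)=5081505 f(26,8)=3058770 f(26,10)=1547325 f(26,12)=655200 f(26,14)=229905 f(26,16)=65754 f(26,18)=14949 f(26,20)=2600 f(26,22)=325 f(26,24)=26 f(26,26)=1
Σ_s f(26,s) = 37442160
P = 37442160/67108864 = 2340135/4194304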